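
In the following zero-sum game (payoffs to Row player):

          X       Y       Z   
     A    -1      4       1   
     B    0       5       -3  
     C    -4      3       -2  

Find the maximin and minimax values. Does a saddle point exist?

Maximin = -1, Minimax = 0, Saddle: False

Work:
Row minimums: [-1, -3, -4] → maximin = -1
Column maximums: [0, 5, 1] → minimax = 0
No saddle point (maximin ≠ minimax). Mixed strategy needed.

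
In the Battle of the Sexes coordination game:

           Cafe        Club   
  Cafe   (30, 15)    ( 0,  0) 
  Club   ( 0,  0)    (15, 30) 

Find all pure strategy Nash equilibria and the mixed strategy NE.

Pure NE: (Cafe, Cafe) and (Club, Club); Mixed NE: p = 0.6667, q = 0.3333

Work:
Check pure NE:
(Cafe, Cafe): (30, 15) - no unilateral deviation beneficial
(Club, Club): (15, 30) - no unilateral deviation beneficial
Mixed NE: P1 plays Cafe with p = 0.6667, P2 plays Cafe with q = 0.3333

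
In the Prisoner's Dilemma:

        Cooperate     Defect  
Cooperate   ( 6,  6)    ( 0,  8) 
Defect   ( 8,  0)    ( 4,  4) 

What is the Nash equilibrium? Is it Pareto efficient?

(Defect, Defect) is NE; not Pareto efficient

Work:
Defect dominates Cooperate for both players:
If P2 cooperates: Defect (8) > Cooperate (6)
If P2 defects: Defect (4) > Cooperate (0)
NE: (Defect, Defect) with payoff (4, 4)
But (Cooperate, Cooperate) = (6, 6) Pareto dominates (4, 4)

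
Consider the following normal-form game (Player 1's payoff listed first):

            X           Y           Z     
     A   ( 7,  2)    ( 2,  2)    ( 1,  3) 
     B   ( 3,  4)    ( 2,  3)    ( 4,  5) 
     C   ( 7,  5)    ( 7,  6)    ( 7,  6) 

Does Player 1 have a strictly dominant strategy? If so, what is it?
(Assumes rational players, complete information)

No strictly dominant strategy exists for Player 1

Work:
A strategy strictly dominates another if it gives a strictly higher payoff against every opponent action. Compare each pair of P1's strategies column-by-column:
  A vs B: [7 vs 3, 2 vs 2, 1 vs 4] → A does not strictly dominate B (column Y: 2 ≤ 2)
  A vs C: [7 vs 7, 2 vs 7, 1 vs 7] → A does not strictly dominate C (column X: 7 ≤ 7)
  B vs A: [3 vs 7, 2 vs 2, 4 vs 1] → B does not strictly dominate A (column X: 3 ≤ 7)
  B vs C: [3 vs 7, 2 vs 7, 4 vs 7] → B does not strictly dominate C (column X: 3 ≤ 7)
  C vs A: [7 vs 7, 7 vs 2, 7 vs 1] → C does not strictly dominate A (column X: 7 ≤ 7)
  C vs B: [7 vs 3, 7 vs 2, 7 vs 4] → C strictly dominates B
No single strategy strictly dominates all others → no strictly dominant strategy.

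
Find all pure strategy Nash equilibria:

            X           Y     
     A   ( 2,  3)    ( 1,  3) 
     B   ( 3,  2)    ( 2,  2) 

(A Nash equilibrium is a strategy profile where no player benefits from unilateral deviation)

Nash equilibrium: (B, X), (B, Y)

Work:
Best responses:
  P1 vs X: payoffs [2, 3] → best response B (payoff 3)
  P1 vs Y: payoffs [1, 2] → best response B (payoff 2)
  P2 vs A: payoffs [3, 3] → best response X/Y (payoff 3)
  P2 vs B: payoffs [2, 2] → best response X/Y (payoff 2)
Mutual best responses: (B,X), (B,Y) → Nash equilibria.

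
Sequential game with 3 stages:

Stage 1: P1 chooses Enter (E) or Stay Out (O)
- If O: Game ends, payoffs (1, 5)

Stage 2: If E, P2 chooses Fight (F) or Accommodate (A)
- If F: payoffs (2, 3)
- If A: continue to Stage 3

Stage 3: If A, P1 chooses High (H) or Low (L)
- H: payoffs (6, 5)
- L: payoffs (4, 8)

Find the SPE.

SPE: (E, A, H); Outcome (6, 5)

Work:
Stage 3: P1 chooses H (6 vs 4)
Stage 2: P2: F->3, A->5 (anticipating H). Choose A
Stage 1: P1: O->1, E->6 (anticipating A, H). Choose E
SPE path: E -> A -> H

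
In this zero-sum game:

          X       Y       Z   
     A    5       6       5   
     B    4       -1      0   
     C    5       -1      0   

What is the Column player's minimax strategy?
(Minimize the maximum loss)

Column should play X or Z (all achieve the minimum), value = 5

Work:
Column player minimizes Row's maximum payoff:
Column X: max payoff to Row = 5
Column Y: max payoff to Row = 6
Column Z: max payoff to Row = 5
Minimum is 5, achieved by columns X, Z (tied).
Each of X or Z is a minimax strategy.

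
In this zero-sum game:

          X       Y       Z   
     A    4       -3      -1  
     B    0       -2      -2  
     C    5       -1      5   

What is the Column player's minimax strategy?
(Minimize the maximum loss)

Column should play Y, value = -1

Work:
Column player minimizes Row's maximum payoff:
Column X: max payoff to Row = 5
Column Y: max payoff to Row = -1
Column Z: max payoff to Row = 5
Minimum is -1, achieved by column Y.
Minimax strategy: Y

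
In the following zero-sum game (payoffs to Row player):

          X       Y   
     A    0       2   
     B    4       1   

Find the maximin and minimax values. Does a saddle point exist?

Maximin = 1, Minimax = 2, Saddle: False

Work:
Row minimums: [0, 1] → maximin = 1
Column maximums: [4, 2] → minimax = 2
No saddle point (maximin ≠ minimax). Mixed strategy needed.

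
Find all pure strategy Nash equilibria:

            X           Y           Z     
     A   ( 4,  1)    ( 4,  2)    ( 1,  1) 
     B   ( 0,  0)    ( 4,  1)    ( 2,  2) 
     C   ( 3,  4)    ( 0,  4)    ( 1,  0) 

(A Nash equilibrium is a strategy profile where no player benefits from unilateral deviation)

Nash equilibrium: (A, Y), (B, Z)

Work:
Best responses:
  P1 vs X: payoffs [4, 0, 3] → best response A (payoff 4)
  P1 vs Y: payoffs [4, 4, 0] → best response A/B (payoff 4)
  P1 vs Z: payoffs [1, 2, 1] → best response B (payoff 2)
  P2 vs A: payoffs [1, 2, 1] → best response Y (payoff 2)
  P2 vs B: payoffs [0, 1, 2] → best response Z (payoff 2)
  P2 vs C: payoffs [4, 4, 0] → best response X/Y (payoff 4)
Mutual best responses: (A,Y), (B,Z) → Nash equilibria.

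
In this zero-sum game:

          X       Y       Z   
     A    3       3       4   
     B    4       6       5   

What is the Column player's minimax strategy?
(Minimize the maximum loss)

Column should play X, value = 4

Work:
Column player minimizes Row's maximum payoff:
Column X: max payoff to Row = 4
Column Y: max payoff to Row = 6
Column Z: max payoff to Row = 5
Minimum is 4, achieved by column X.
Minimax strategy: X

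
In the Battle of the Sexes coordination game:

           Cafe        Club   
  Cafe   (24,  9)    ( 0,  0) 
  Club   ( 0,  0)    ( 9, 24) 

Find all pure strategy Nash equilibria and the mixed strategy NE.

Pure NE: (Cafe, Cafe) and (Club, Club); Mixed NE: p = 0.7273, q = 0.2727

Work:
Check pure NE:
(Cafe, Cafe): (24, 9) - no unilateral deviation beneficial
(Club, Club): (9, 24) - no unilateral deviation beneficial
Mixed NE: P1 plays Cafe with p = 0.7273, P2 plays Cafe with q = 0.2727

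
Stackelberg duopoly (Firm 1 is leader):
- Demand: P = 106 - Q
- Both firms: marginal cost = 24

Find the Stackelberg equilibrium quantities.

q₁* (leader) = 41.0, q₂* (follower) = 20.5

Work:
Follower's reaction: q₂ = (a - c - q₁)/2
Leader substitutes: π₁ = q₁·(a - q₁ - (a-c-q₁)/2 - c)
FOC: q₁* = (106 - 24)/2 = 41.00
Then: q₂* = (106 - 24 - 41.0)/2 = 20.50
Leader has first-mover advantage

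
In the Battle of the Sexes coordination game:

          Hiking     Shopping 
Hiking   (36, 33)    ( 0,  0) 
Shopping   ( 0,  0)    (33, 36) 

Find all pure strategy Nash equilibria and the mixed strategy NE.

Pure NE: (Hiking, Hiking) and (Shopping, Shopping); Mixed NE: p = 0.5217, q = 0.4783

Work:
Check pure NE:
(Hiking, Hiking): (36, 33) - no unilateral deviation beneficial
(Shopping, Shopping): (33, 36) - no unilateral deviation beneficial
Mixed NE: P1 plays Hiking with p = 0.5217, P2 plays Hiking with q = 0.4783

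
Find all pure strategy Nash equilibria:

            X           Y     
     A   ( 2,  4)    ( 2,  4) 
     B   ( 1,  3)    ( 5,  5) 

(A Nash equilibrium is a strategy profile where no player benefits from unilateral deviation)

Nash equilibrium: (A, X), (B, Y)

Work:
Best responses:
  P1 vs X: payoffs [2, 1] → best response A (payoff 2)
  P1 vs Y: payoffs [2, 5] → best response B (payoff 5)
  P2 vs A: payoffs [4, 4] → best response X/Y (payoff 4)
  P2 vs B: payoffs [3, 5] → best response Y (payoff 5)
Mutual best responses: (A,X), (B,Y) → Nash equilibria.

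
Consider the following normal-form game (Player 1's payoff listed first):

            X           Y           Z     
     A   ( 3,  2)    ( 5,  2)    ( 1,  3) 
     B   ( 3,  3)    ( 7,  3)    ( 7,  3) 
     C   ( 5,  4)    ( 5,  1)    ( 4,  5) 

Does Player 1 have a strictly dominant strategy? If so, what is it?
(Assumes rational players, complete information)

No strictly dominant strategy exists for Player 1

Work:
A strategy strictly dominates another if it gives a strictly higher payoff against every opponent action. Compare each pair of P1's strategies column-by-column:
  A vs B: [3 vs 3, 5 vs 7, 1 vs 7] → A does not strictly dominate B (column X: 3 ≤ 3)
  A vs C: [3 vs 5, 5 vs 5, 1 vs 4] → A does not strictly dominate C (column X: 3 ≤ 5)
  B vs A: [3 vs 3, 7 vs 5, 7 vs 1] → B does not strictly dominate A (column X: 3 ≤ 3)
  B vs C: [3 vs 5, 7 vs 5, 7 vs 4] → B does not strictly dominate C (column X: 3 ≤ 5)
  C vs A: [5 vs 3, 5 vs 5, 4 vs 1] → C does not strictly dominate A (column Y: 5 ≤ 5)
  C vs B: [5 vs 3, 5 vs 7, 4 vs 7] → C does not strictly dominate B (column Y: 5 ≤ 7)
No single strategy strictly dominates all others → no strictly dominant strategy.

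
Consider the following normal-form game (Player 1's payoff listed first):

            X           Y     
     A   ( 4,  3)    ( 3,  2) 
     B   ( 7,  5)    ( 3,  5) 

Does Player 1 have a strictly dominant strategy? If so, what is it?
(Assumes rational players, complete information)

No strictly dominant strategy exists for Player 1

Work:
A strategy strictly dominates another if it gives a strictly higher payoff against every opponent action. Compare each pair of P1's strategies column-by-column:
  A vs B: [4 vs 7, 3 vs 3] → A does not strictly dominate B (column X: 4 ≤ 7)
  B vs A: [7 vs 4, 3 vs 3] → B does not strictly dominate A (column Y: 3 ≤ 3)
No single strategy strictly dominates all others → no strictly dominant strategy.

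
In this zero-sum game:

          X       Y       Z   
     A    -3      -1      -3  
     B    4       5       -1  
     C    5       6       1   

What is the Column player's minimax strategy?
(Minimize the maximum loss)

Column should play Z, value = 1

Work:
Column player minimizes Row's maximum payoff:
Column X: max payoff to Row = 5
Column Y: max payoff to Row = 6
Column Z: max payoff to Row = 1
Minimum is 1, achieved by column Z.
Minimax strategy: Z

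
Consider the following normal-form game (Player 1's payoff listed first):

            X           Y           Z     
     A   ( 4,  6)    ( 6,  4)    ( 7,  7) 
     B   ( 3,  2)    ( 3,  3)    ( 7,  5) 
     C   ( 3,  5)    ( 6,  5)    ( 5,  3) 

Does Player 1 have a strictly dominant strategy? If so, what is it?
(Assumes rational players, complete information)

No strictly dominant strategy exists for Player 1

Work:
A strategy strictly dominates another if it gives a strictly higher payoff against every opponent action. Compare each pair of P1's strategies column-by-column:
  A vs B: [4 vs 3, 6 vs 3, 7 vs 7] → A does not strictly dominate B (column Z: 7 ≤ 7)
  A vs C: [4 vs 3, 6 vs 6, 7 vs 5] → A does not strictly dominate C (column Y: 6 ≤ 6)
  B vs A: [3 vs 4, 3 vs 6, 7 vs 7] → B does not strictly dominate A (column X: 3 ≤ 4)
  B vs C: [3 vs 3, 3 vs 6, 7 vs 5] → B does not strictly dominate C (column X: 3 ≤ 3)
  C vs A: [3 vs 4, 6 vs 6, 5 vs 7] → C does not strictly dominate A (column X: 3 ≤ 4)
  C vs B: [3 vs 3, 6 vs 3, 5 vs 7] → C does not strictly dominate B (column X: 3 ≤ 3)
No single strategy strictly dominates all others → no strictly dominant strategy.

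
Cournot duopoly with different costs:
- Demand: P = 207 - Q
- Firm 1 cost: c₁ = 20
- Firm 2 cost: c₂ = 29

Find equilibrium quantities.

q₁* = 65.33, q₂* = 56.33

Work:
Reaction: q₁ = (207 - 20 - q₂)/2
Reaction: q₂ = (207 - 29 - q₁)/2
Solve simultaneously:
q₁* = (207 - 2×20 + 29)/3 = 65.33
q₂* = (207 - 2×29 + 20)/3 = 56.33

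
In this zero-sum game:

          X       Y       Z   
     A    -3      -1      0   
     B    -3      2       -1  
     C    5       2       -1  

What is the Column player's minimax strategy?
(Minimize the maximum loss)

Column should play Z, value = 0

Work:
Column player minimizes Row's maximum payoff:
Column X: max payoff to Row = 5
Column Y: max payoff to Row = 2
Column Z: max payoff to Row = 0
Minimum is 0, achieved by column Z.
Minimax strategy: Z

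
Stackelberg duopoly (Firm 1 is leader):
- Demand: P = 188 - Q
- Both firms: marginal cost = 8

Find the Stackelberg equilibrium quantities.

q₁* (leader) = 90.0, q₂* (follower) = 45.0

Work:
Follower's reaction: q₂ = (a - c - q₁)/2
Leader substitutes: π₁ = q₁·(a - q₁ - (a-c-q₁)/2 - c)
FOC: q₁* = (188 - 8)/2 = 90.00
Then: q₂* = (188 - 8 - 90.0)/2 = 45.00
Leader has first-mover advantage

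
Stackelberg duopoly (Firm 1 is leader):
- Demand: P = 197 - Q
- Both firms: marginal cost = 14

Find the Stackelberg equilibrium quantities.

q₁* (leader) = 91.5, q₂* (follower) = 45.75

Work:
Follower's reaction: q₂ = (a - c - q₁)/2
Leader substitutes: π₁ = q₁·(a - q₁ - (a-c-q₁)/2 - c)
FOC: q₁* = (197 - 14)/2 = 91.50
Then: q₂* = (197 - 14 - 91.5)/2 = 45.75
Leader has first-mover advantage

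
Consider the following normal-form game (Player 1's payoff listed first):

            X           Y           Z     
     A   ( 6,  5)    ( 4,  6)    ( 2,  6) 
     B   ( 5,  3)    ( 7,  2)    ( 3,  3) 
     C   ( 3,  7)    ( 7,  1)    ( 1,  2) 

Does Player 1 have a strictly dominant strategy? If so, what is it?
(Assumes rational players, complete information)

No strictly dominant strategy exists for Player 1

Work:
A strategy strictly dominates another if it gives a strictly higher payoff against every opponent action. Compare each pair of P1's strategies column-by-column:
  A vs B: [6 vs 5, 4 vs 7, 2 vs 3] → A does not strictly dominate B (column Y: 4 ≤ 7)
  A vs C: [6 vs 3, 4 vs 7, 2 vs 1] → A does not strictly dominate C (column Y: 4 ≤ 7)
  B vs A: [5 vs 6, 7 vs 4, 3 vs 2] → B does not strictly dominate A (column X: 5 ≤ 6)
  B vs C: [5 vs 3, 7 vs 7, 3 vs 1] → B does not strictly dominate C (column Y: 7 ≤ 7)
  C vs A: [3 vs 6, 7 vs 4, 1 vs 2] → C does not strictly dominate A (column X: 3 ≤ 6)
  C vs B: [3 vs 5, 7 vs 7, 1 vs 3] → C does not strictly dominate B (column X: 3 ≤ 5)
No single strategy strictly dominates all others → no strictly dominant strategy.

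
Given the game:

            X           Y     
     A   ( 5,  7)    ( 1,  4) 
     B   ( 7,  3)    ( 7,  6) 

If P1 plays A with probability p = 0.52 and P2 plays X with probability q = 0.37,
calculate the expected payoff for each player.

E[P1] = 4.6496, E[P2] = 5.0044

Work:
E[P1] = p·q·π₁(A,X) + p·(1-q)·π₁(A,Y) + (1-p)·q·π₁(B,X) + (1-p)·(1-q)·π₁(B,Y)
= 0.52·0.37·5 + 0.52·0.63·1 + 0.48·0.37·7 + 0.48·0.63·7
= 4.6496

E[P2] = 5.0044 (similar calculation)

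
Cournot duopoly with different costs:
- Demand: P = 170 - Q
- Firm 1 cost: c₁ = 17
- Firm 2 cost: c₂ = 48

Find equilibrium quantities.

q₁* = 61.33, q₂* = 30.33

Work:
Reaction: q₁ = (170 - 17 - q₂)/2
Reaction: q₂ = (170 - 48 - q₁)/2
Solve simultaneously:
q₁* = (170 - 2×17 + 48)/3 = 61.33
q₂* = (170 - 2×48 + 17)/3 = 30.33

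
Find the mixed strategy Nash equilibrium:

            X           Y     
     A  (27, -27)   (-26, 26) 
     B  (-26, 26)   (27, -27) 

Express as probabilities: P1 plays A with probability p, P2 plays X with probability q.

p = 0.5, q = 0.5

Work:
Find probabilities that make opponent indifferent:
P2 chooses q to make P1 indifferent between A and B
P1 chooses p to make P2 indifferent between X and Y
Mixed NE: P1 plays (A: 0.5, B: 0.5), P2 plays (X: 0.5, Y: 0.5)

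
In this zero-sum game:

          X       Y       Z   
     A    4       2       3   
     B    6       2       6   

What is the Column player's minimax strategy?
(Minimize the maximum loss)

Column should play Y, value = 2

Work:
Column player minimizes Row's maximum payoff:
Column X: max payoff to Row = 6
Column Y: max payoff to Row = 2
Column Z: max payoff to Row = 6
Minimum is 2, achieved by column Y.
Minimax strategy: Y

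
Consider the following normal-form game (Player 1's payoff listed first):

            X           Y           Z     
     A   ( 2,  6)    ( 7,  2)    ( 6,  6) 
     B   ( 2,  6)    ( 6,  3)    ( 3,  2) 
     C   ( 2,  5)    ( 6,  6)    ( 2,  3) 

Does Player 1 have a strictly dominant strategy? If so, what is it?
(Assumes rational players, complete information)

No strictly dominant strategy exists for Player 1

Work:
A strategy strictly dominates another if it gives a strictly higher payoff against every opponent action. Compare each pair of P1's strategies column-by-column:
  A vs B: [2 vs 2, 7 vs 6, 6 vs 3] → A does not strictly dominate B (column X: 2 ≤ 2)
  A vs C: [2 vs 2, 7 vs 6, 6 vs 2] → A does not strictly dominate C (column X: 2 ≤ 2)
  B vs A: [2 vs 2, 6 vs 7, 3 vs 6] → B does not strictly dominate A (column X: 2 ≤ 2)
  B vs C: [2 vs 2, 6 vs 6, 3 vs 2] → B does not strictly dominate C (column X: 2 ≤ 2)
  C vs A: [2 vs 2, 6 vs 7, 2 vs 6] → C does not strictly dominate A (column X: 2 ≤ 2)
  C vs B: [2 vs 2, 6 vs 6, 2 vs 3] → C does not strictly dominate B (column X: 2 ≤ 2)
No single strategy strictly dominates all others → no strictly dominant strategy.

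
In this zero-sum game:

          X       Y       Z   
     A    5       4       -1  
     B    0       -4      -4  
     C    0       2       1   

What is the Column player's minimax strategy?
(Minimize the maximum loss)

Column should play Z, value = 1

Work:
Column player minimizes Row's maximum payoff:
Column X: max payoff to Row = 5
Column Y: max payoff to Row = 4
Column Z: max payoff to Row = 1
Minimum is 1, achieved by column Z.
Minimax strategy: Z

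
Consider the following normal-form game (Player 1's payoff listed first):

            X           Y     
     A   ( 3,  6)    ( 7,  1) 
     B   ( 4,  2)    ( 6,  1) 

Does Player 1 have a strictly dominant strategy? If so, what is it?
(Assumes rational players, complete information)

No strictly dominant strategy exists for Player 1

Work:
A strategy strictly dominates another if it gives a strictly higher payoff against every opponent action. Compare each pair of P1's strategies column-by-column:
  A vs B: [3 vs 4, 7 vs 6] → A does not strictly dominate B (column X: 3 ≤ 4)
  B vs A: [4 vs 3, 6 vs 7] → B does not strictly dominate A (column Y: 6 ≤ 7)
No single strategy strictly dominates all others → no strictly dominant strategy.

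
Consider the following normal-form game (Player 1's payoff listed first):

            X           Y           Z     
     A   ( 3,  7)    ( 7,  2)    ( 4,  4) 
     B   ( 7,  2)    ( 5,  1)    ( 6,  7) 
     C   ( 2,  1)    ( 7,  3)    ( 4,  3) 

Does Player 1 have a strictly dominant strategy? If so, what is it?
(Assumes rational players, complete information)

No strictly dominant strategy exists for Player 1

Work:
A strategy strictly dominates another if it gives a strictly higher payoff against every opponent action. Compare each pair of P1's strategies column-by-column:
  A vs B: [3 vs 7, 7 vs 5, 4 vs 6] → A does not strictly dominate B (column X: 3 ≤ 7)
  A vs C: [3 vs 2, 7 vs 7, 4 vs 4] → A does not strictly dominate C (column Y: 7 ≤ 7)
  B vs A: [7 vs 3, 5 vs 7, 6 vs 4] → B does not strictly dominate A (column Y: 5 ≤ 7)
  B vs C: [7 vs 2, 5 vs 7, 6 vs 4] → B does not strictly dominate C (column Y: 5 ≤ 7)
  C vs A: [2 vs 3, 7 vs 7, 4 vs 4] → C does not strictly dominate A (column X: 2 ≤ 3)
  C vs B: [2 vs 7, 7 vs 5, 4 vs 6] → C does not strictly dominate B (column X: 2 ≤ 7)
No single strategy strictly dominates all others → no strictly dominant strategy.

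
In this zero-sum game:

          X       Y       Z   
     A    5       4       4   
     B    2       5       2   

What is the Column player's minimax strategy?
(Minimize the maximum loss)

Column should play Z, value = 4

Work:
Column player minimizes Row's maximum payoff:
Column X: max payoff to Row = 5
Column Y: max payoff to Row = 5
Column Z: max payoff to Row = 4
Minimum is 4, achieved by column Z.
Minimax strategy: Z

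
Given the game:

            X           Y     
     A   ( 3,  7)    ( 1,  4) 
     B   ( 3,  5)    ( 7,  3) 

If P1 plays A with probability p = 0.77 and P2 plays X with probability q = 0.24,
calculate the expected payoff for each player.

E[P1] = 2.5288, E[P2] = 4.4348

Work:
E[P1] = p·q·π₁(A,X) + p·(1-q)·π₁(A,Y) + (1-p)·q·π₁(B,X) + (1-p)·(1-q)·π₁(B,Y)
= 0.77·0.24·3 + 0.77·0.76·1 + 0.23·0.24·3 + 0.23·0.76·7
= 2.5288

E[P2] = 4.4348 (similar calculation)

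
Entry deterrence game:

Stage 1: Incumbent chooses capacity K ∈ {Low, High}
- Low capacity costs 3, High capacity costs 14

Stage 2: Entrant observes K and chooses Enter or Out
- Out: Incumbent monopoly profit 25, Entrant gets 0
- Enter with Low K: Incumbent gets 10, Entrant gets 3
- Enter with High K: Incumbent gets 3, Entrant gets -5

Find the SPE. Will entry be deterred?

SPE: (High, Enter|Low, Out|High); Entry deterred. Incumbent net profit = 11

Work:
After Low K: Entrant enters (3 > 0)
After High K: Entrant stays out (-5 < 0)
Incumbent: Low → 10−3=7, High → 25−14=11
Incumbent chooses High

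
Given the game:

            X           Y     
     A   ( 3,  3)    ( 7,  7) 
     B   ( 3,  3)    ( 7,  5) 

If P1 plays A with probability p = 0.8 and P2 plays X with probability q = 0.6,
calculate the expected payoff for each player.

E[P1] = 4.6, E[P2] = 4.44

Work:
E[P1] = p·q·π₁(A,X) + p·(1-q)·π₁(A,Y) + (1-p)·q·π₁(B,X) + (1-p)·(1-q)·π₁(B,Y)
= 0.8·0.6·3 + 0.8·0.4·7 + 0.2·0.6·3 + 0.2·0.4·7
= 4.6

E[P2] = 4.44 (similar calculation)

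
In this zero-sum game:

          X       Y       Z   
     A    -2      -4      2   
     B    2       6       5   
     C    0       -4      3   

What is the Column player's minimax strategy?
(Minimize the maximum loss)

Column should play X, value = 2

Work:
Column player minimizes Row's maximum payoff:
Column X: max payoff to Row = 2
Column Y: max payoff to Row = 6
Column Z: max payoff to Row = 5
Minimum is 2, achieved by column X.
Minimax strategy: X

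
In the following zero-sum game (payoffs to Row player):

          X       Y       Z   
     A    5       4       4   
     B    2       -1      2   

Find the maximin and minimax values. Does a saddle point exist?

Maximin = 4, Minimax = 4, Saddle: True

Work:
Row minimums: [4, -1] → maximin = 4
Column maximums: [5, 4, 4] → minimax = 4
Saddle point exists! Game value = 4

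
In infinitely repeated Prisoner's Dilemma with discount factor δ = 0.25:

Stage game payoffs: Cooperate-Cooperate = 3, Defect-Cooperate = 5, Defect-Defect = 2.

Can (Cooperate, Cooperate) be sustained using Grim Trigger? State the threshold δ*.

δ* = 0.6667; since δ = 0.25 < 0.6667, cooperation cannot be sustained

Work:
For Grim Trigger:
Cooperate forever: 3/(1-δ)
Defect then punished: 5 + 2·δ/(1-δ)
Need: 3/(1-δ) ≥ 5 + 2·δ/(1-δ)
Solving: δ ≥ (T-R)/(T-P) = (5-3)/(5-2) = 0.6667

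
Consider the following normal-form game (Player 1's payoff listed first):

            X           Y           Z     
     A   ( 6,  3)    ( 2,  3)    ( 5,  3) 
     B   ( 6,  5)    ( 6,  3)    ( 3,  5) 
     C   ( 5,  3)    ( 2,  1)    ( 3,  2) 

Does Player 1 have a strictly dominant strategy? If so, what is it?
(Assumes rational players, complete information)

No strictly dominant strategy exists for Player 1

Work:
A strategy strictly dominates another if it gives a strictly higher payoff against every opponent action. Compare each pair of P1's strategies column-by-column:
  A vs B: [6 vs 6, 2 vs 6, 5 vs 3] → A does not strictly dominate B (column X: 6 ≤ 6)
  A vs C: [6 vs 5, 2 vs 2, 5 vs 3] → A does not strictly dominate C (column Y: 2 ≤ 2)
  B vs A: [6 vs 6, 6 vs 2, 3 vs 5] → B does not strictly dominate A (column X: 6 ≤ 6)
  B vs C: [6 vs 5, 6 vs 2, 3 vs 3] → B does not strictly dominate C (column Z: 3 ≤ 3)
  C vs A: [5 vs 6, 2 vs 2, 3 vs 5] → C does not strictly dominate A (column X: 5 ≤ 6)
  C vs B: [5 vs 6, 2 vs 6, 3 vs 3] → C does not strictly dominate B (column X: 5 ≤ 6)
No single strategy strictly dominates all others → no strictly dominant strategy.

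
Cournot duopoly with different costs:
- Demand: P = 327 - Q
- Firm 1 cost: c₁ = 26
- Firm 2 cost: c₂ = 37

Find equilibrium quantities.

q₁* = 104.0, q₂* = 93.0

Work:
Reaction: q₁ = (327 - 26 - q₂)/2
Reaction: q₂ = (327 - 37 - q₁)/2
Solve simultaneously:
q₁* = (327 - 2×26 + 37)/3 = 104.0
q₂* = (327 - 2×37 + 26)/3 = 93.0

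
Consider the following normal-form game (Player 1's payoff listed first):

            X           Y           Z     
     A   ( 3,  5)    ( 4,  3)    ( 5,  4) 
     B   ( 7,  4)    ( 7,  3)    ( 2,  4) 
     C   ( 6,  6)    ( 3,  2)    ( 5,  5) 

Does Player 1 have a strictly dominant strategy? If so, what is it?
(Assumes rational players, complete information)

No strictly dominant strategy exists for Player 1

Work:
A strategy strictly dominates another if it gives a strictly higher payoff against every opponent action. Compare each pair of P1's strategies column-by-column:
  A vs B: [3 vs 7, 4 vs 7, 5 vs 2] → A does not strictly dominate B (column X: 3 ≤ 7)
  A vs C: [3 vs 6, 4 vs 3, 5 vs 5] → A does not strictly dominate C (column X: 3 ≤ 6)
  B vs A: [7 vs 3, 7 vs 4, 2 vs 5] → B does not strictly dominate A (column Z: 2 ≤ 5)
  B vs C: [7 vs 6, 7 vs 3, 2 vs 5] → B does not strictly dominate C (column Z: 2 ≤ 5)
  C vs A: [6 vs 3, 3 vs 4, 5 vs 5] → C does not strictly dominate A (column Y: 3 ≤ 4)
  C vs B: [6 vs 7, 3 vs 7, 5 vs 2] → C does not strictly dominate B (column X: 6 ≤ 7)
No single strategy strictly dominates all others → no strictly dominant strategy.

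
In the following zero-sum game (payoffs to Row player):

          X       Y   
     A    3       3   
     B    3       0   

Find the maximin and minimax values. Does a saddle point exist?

Maximin = 3, Minimax = 3, Saddle: True

Work:
Row minimums: [3, 0] → maximin = 3
Column maximums: [3, 3] → minimax = 3
Saddle point exists! Game value = 3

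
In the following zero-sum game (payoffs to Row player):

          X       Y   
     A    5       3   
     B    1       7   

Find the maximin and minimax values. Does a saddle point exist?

Maximin = 3, Minimax = 5, Saddle: False

Work:
Row minimums: [3, 1] → maximin = 3
Column maximums: [5, 7] → minimax = 5
No saddle point (maximin ≠ minimax). Mixed strategy needed.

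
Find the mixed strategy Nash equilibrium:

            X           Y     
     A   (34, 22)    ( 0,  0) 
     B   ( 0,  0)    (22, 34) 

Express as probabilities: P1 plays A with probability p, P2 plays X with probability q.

p = 0.6071, q = 0.3929

Work:
Find probabilities that make opponent indifferent:
P2 chooses q to make P1 indifferent between A and B
P1 chooses p to make P2 indifferent between X and Y
Mixed NE: P1 plays (A: 0.6071, B: 0.3929), P2 plays (X: 0.3929, Y: 0.6071)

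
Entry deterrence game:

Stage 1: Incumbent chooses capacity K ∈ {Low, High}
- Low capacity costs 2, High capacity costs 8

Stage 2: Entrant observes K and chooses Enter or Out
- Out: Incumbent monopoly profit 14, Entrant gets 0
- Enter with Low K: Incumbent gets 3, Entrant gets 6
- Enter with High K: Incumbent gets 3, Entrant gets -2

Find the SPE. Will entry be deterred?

SPE: (High, Enter|Low, Out|High); Entry deterred. Incumbent net profit = 6

Work:
After Low K: Entrant enters (6 > 0)
After High K: Entrant stays out (-2 < 0)
Incumbent: Low → 3−2=1, High → 14−8=6
Incumbent chooses High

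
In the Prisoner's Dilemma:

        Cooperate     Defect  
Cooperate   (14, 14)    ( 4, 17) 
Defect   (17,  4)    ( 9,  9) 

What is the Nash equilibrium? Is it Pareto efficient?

(Defect, Defect) is NE; not Pareto efficient

Work:
Defect dominates Cooperate for both players:
If P2 cooperates: Defect (17) > Cooperate (14)
If P2 defects: Defect (9) > Cooperate (4)
NE: (Defect, Defect) with payoff (9, 9)
But (Cooperate, Cooperate) = (14, 14) Pareto dominates (9, 9)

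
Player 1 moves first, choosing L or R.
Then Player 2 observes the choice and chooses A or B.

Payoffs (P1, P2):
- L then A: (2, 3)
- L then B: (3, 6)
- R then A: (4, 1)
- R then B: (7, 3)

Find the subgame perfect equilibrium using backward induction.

P1 plays R, P2 plays B after L and B after R; Payoff (7, 3)

Work:
Backward induction:
After L: P2 chooses B → P1 gets 3
After R: P2 chooses B → P1 gets 7
P1 chooses R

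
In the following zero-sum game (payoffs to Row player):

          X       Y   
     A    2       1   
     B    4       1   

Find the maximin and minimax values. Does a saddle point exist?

Maximin = 1, Minimax = 1, Saddle: True

Work:
Row minimums: [1, 1] → maximin = 1
Column maximums: [4, 1] → minimax = 1
Saddle point exists! Game value = 1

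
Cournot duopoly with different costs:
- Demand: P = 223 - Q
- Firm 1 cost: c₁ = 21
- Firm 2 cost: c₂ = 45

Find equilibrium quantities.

q₁* = 75.33, q₂* = 51.33

Work:
Reaction: q₁ = (223 - 21 - q₂)/2
Reaction: q₂ = (223 - 45 - q₁)/2
Solve simultaneously:
q₁* = (223 - 2×21 + 45)/3 = 75.33
q₂* = (223 - 2×45 + 21)/3 = 51.33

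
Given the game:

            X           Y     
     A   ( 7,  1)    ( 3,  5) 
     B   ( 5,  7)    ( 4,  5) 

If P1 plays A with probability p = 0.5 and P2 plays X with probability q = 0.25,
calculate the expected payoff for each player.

E[P1] = 4.125, E[P2] = 4.75

Work:
E[P1] = p·q·π₁(A,X) + p·(1-q)·π₁(A,Y) + (1-p)·q·π₁(B,X) + (1-p)·(1-q)·π₁(B,Y)
= 0.5·0.25·7 + 0.5·0.75·3 + 0.5·0.25·5 + 0.5·0.75·4
= 4.125

E[P2] = 4.75 (similar calculation)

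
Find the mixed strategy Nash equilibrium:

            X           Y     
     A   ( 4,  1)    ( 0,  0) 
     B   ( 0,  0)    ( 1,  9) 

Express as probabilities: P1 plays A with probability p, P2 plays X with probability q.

p = 0.9, q = 0.2

Work:
Find probabilities that make opponent indifferent:
P2 chooses q to make P1 indifferent between A and B
P1 chooses p to make P2 indifferent between X and Y
Mixed NE: P1 plays (A: 0.9, B: 0.1), P2 plays (X: 0.2, Y: 0.8)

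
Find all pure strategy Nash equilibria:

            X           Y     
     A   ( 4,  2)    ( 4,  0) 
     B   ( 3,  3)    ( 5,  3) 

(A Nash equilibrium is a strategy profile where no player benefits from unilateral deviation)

Nash equilibrium: (A, X), (B, Y)

Work:
Best responses:
  P1 vs X: payoffs [4, 3] → best response A (payoff 4)
  P1 vs Y: payoffs [4, 5] → best response B (payoff 5)
  P2 vs A: payoffs [2, 0] → best response X (payoff 2)
  P2 vs B: payoffs [3, 3] → best response X/Y (payoff 3)
Mutual best responses: (A,X), (B,Y) → Nash equilibria.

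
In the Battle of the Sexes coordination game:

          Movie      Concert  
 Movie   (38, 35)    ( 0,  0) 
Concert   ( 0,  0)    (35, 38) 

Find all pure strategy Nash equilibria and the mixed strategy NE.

Pure NE: (Movie, Movie) and (Concert, Concert); Mixed NE: p = 0.5205, q = 0.4795

Work:
Check pure NE:
(Movie, Movie): (38, 35) - no unilateral deviation beneficial
(Concert, Concert): (35, 38) - no unilateral deviation beneficial
Mixed NE: P1 plays Movie with p = 0.5205, P2 plays Movie with q = 0.4795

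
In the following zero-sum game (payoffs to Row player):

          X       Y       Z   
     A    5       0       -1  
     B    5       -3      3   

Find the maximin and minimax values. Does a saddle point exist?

Maximin = -1, Minimax = 0, Saddle: False

Work:
Row minimums: [-1, -3] → maximin = -1
Column maximums: [5, 0, 3] → minimax = 0
No saddle point (maximin ≠ minimax). Mixed strategy needed.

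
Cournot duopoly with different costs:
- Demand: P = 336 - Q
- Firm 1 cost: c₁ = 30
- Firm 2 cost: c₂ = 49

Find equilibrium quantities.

q₁* = 108.33, q₂* = 89.33

Work:
Reaction: q₁ = (336 - 30 - q₂)/2
Reaction: q₂ = (336 - 49 - q₁)/2
Solve simultaneously:
q₁* = (336 - 2×30 + 49)/3 = 108.33
q₂* = (336 - 2×49 + 30)/3 = 89.33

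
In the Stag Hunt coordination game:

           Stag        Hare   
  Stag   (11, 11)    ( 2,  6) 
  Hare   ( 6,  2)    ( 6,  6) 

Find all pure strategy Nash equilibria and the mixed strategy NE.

Pure NE: (Stag, Stag) and (Hare, Hare); Mixed NE: p = 0.4444, q = 0.4444

Work:
Check pure NE:
(Stag, Stag): (11, 11) - no unilateral deviation beneficial
(Hare, Hare): (6, 6) - no unilateral deviation beneficial
Mixed NE: P1 plays Stag with p = 0.4444, P2 plays Stag with q = 0.4444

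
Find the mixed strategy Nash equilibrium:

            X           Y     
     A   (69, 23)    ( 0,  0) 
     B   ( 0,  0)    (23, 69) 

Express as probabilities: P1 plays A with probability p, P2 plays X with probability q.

p = 0.75, q = 0.25

Work:
Find probabilities that make opponent indifferent:
P2 chooses q to make P1 indifferent between A and B
P1 chooses p to make P2 indifferent between X and Y
Mixed NE: P1 plays (A: 0.75, B: 0.25), P2 plays (X: 0.25, Y: 0.75)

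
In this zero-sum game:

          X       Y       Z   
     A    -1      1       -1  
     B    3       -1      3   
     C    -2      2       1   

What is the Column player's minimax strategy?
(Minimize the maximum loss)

Column should play Y, value = 2

Work:
Column player minimizes Row's maximum payoff:
Column X: max payoff to Row = 3
Column Y: max payoff to Row = 2
Column Z: max payoff to Row = 3
Minimum is 2, achieved by column Y.
Minimax strategy: Y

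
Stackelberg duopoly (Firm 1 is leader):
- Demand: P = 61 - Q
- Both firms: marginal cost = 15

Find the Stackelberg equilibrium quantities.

q₁* (leader) = 23.0, q₂* (follower) = 11.5

Work:
Follower's reaction: q₂ = (a - c - q₁)/2
Leader substitutes: π₁ = q₁·(a - q₁ - (a-c-q₁)/2 - c)
FOC: q₁* = (61 - 15)/2 = 23.00
Then: q₂* = (61 - 15 - 23.0)/2 = 11.50
Leader has first-mover advantage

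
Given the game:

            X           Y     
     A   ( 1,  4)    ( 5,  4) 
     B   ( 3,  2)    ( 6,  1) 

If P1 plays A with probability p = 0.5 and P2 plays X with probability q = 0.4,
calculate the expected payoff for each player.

E[P1] = 4.1, E[P2] = 2.7

Work:
E[P1] = p·q·π₁(A,X) + p·(1-q)·π₁(A,Y) + (1-p)·q·π₁(B,X) + (1-p)·(1-q)·π₁(B,Y)
= 0.5·0.4·1 + 0.5·0.6·5 + 0.5·0.4·3 + 0.5·0.6·6
= 4.1

E[P2] = 2.7 (similar calculation)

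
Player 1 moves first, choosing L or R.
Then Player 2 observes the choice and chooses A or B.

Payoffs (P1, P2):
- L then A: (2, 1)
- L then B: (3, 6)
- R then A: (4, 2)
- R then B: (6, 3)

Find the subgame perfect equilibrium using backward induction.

P1 plays R, P2 plays B after L and B after R; Payoff (6, 3)

Work:
Backward induction:
After L: P2 chooses B → P1 gets 3
After R: P2 chooses B → P1 gets 6
P1 chooses R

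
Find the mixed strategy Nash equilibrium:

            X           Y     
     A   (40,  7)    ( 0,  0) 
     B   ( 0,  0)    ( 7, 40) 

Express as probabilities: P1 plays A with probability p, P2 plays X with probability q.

p = 0.8511, q = 0.1489

Work:
Find probabilities that make opponent indifferent:
P2 chooses q to make P1 indifferent between A and B
P1 chooses p to make P2 indifferent between X and Y
Mixed NE: P1 plays (A: 0.8511, B: 0.1489), P2 plays (X: 0.1489, Y: 0.8511)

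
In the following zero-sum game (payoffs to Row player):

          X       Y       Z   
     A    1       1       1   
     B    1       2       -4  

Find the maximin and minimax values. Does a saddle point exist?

Maximin = 1, Minimax = 1, Saddle: True

Work:
Row minimums: [1, -4] → maximin = 1
Column maximums: [1, 2, 1] → minimax = 1
Saddle point exists! Game value = 1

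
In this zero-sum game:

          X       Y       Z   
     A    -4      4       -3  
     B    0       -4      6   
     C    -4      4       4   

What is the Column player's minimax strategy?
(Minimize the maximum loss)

Column should play X, value = 0

Work:
Column player minimizes Row's maximum payoff:
Column X: max payoff to Row = 0
Column Y: max payoff to Row = 4
Column Z: max payoff to Row = 6
Minimum is 0, achieved by column X.
Minimax strategy: X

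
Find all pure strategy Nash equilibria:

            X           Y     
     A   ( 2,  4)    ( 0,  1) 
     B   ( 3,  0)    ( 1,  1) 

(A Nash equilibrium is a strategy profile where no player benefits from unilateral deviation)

Nash equilibrium: (B, Y)

Work:
Best responses:
  P1 vs X: payoffs [2, 3] → best response B (payoff 3)
  P1 vs Y: payoffs [0, 1] → best response B (payoff 1)
  P2 vs A: payoffs [4, 1] → best response X (payoff 4)
  P2 vs B: payoffs [0, 1] → best response Y (payoff 1)
Mutual best responses: (B,Y) → Nash equilibria.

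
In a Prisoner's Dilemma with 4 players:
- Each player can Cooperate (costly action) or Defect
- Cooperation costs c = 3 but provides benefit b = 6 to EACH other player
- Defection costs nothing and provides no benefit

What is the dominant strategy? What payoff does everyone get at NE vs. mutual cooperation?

Dominant: Defect; NE payoff = 0; Coop payoff = 15

Work:
Defect dominates (saves cost c = 3, benefit to others is external)
NE: All defect → everyone gets 0
If all cooperate: each receives (3)×6 - 3 = 15
Social dilemma: 15 > 0 but NE gives 0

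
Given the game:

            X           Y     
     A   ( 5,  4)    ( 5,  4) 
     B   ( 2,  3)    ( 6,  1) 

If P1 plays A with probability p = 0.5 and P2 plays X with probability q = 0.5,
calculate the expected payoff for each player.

E[P1] = 4.5, E[P2] = 3.0

Work:
E[P1] = p·q·π₁(A,X) + p·(1-q)·π₁(A,Y) + (1-p)·q·π₁(B,X) + (1-p)·(1-q)·π₁(B,Y)
= 0.5·0.5·5 + 0.5·0.5·5 + 0.5·0.5·2 + 0.5·0.5·6
= 4.5

E[P2] = 3.0 (similar calculation)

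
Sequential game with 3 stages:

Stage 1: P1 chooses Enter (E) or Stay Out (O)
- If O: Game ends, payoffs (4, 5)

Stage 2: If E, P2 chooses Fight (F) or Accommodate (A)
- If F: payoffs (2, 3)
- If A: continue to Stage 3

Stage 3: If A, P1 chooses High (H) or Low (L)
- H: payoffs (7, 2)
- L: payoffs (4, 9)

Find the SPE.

SPE: (O, F, H); Outcome (4, 5)

Work:
Stage 3: P1 chooses H (7 vs 4)
Stage 2: P2: F->3, A->2 (anticipating H). Choose F
Stage 1: P1: O->4, E->2 (anticipating F, H). Choose O
SPE path: O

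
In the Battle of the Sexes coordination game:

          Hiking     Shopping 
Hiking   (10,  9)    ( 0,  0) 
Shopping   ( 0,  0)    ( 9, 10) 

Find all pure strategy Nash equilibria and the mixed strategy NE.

Pure NE: (Hiking, Hiking) and (Shopping, Shopping); Mixed NE: p = 0.5263, q = 0.4737

Work:
Check pure NE:
(Hiking, Hiking): (10, 9) - no unilateral deviation beneficial
(Shopping, Shopping): (9, 10) - no unilateral deviation beneficial
Mixed NE: P1 plays Hiking with p = 0.5263, P2 plays Hiking with q = 0.4737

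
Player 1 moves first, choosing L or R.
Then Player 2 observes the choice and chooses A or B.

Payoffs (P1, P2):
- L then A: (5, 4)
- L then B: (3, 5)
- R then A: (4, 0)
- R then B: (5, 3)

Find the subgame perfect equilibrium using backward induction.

P1 plays R, P2 plays B after L and B after R; Payoff (5, 3)

Work:
Backward induction:
After L: P2 chooses B → P1 gets 3
After R: P2 chooses B → P1 gets 5
P1 chooses R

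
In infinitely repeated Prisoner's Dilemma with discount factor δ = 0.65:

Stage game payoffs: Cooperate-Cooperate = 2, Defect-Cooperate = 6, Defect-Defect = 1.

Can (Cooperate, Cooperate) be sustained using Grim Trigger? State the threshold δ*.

δ* = 0.8; since δ = 0.65 < 0.8, cooperation cannot be sustained

Work:
For Grim Trigger:
Cooperate forever: 2/(1-δ)
Defect then punished: 6 + 1·δ/(1-δ)
Need: 2/(1-δ) ≥ 6 + 1·δ/(1-δ)
Solving: δ ≥ (T-R)/(T-P) = (6-2)/(6-1) = 0.8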